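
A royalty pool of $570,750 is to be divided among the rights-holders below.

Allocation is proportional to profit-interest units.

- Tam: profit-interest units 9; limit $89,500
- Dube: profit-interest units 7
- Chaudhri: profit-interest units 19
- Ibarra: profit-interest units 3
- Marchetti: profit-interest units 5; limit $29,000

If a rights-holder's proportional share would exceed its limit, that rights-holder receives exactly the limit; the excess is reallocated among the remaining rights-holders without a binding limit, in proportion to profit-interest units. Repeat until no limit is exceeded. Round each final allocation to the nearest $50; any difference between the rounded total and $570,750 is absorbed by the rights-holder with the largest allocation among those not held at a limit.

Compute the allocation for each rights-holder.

Tam: $89,500 · Dube: $109,150 · Chaudhri: $296,300 · Ibarra: $46,800 · Marchetti: $29,000

Profit-interest units total: 43.
Unconstrained shares: Tam 119,459.30; Dube 92,912.79; Chaudhri 252,191.86; Ibarra 39,819.77; Marchetti 66,366.28.
Capped: Tam ($89,500), Marchetti ($29,000); residual $452,250 reallocated over remaining profit-interest units 29.
Shares after redistribution: Dube 109,163.79 → $109,150; Chaudhri 296,301.72 → $296,300; Ibarra 46,784.48 → $46,800.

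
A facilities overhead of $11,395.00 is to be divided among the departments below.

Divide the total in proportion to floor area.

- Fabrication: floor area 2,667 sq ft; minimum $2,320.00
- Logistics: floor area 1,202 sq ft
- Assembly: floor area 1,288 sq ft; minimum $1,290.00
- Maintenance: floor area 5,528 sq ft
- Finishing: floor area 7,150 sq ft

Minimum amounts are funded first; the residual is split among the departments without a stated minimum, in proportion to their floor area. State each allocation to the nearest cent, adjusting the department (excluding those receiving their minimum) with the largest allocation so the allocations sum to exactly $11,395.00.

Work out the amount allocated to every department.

Guaranteed amounts: Fabrication $2,320.00; Assembly $1,290.00. Residual $7,785.00.
Residual split over remaining floor area 13,880: Logistics 674.1765 → $674.18; Maintenance 3,100.5389 → $3,100.54; Finishing 4,010.2846 → $4,010.28.

Fabrication: $2,320.00 | Logistics: $674.18 | Assembly: $1,290.00 | Maintenance: $3,100.54 | Finishing: $4,010.28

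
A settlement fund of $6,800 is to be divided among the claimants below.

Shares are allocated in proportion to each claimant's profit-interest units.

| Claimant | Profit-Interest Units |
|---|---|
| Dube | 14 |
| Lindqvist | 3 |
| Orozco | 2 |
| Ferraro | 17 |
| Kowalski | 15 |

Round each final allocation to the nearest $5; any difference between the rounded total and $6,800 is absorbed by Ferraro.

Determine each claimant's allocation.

Total profit-interest units = 51.
Unrounded shares: Dube 14/51 × $6,800 = 1,866.67; Lindqvist 3/51 × $6,800 = 400.00; Orozco 2/51 × $6,800 = 266.67; Ferraro 17/51 × $6,800 = 2,266.67; Kowalski 15/51 × $6,800 = 2,000.00.
At nearest $5: Dube $1,865; Lindqvist $400; Orozco $265; Ferraro $2,265; Kowalski $2,000. Sum = $6,795.
Difference $6,800 − $6,795 = +$5 applied to Ferraro: Ferraro becomes $2,270.

Dube: $1,865 · Lindqvist: $400 · Orozco: $265 · Ferraro: $2,270 · Kowalski: $2,000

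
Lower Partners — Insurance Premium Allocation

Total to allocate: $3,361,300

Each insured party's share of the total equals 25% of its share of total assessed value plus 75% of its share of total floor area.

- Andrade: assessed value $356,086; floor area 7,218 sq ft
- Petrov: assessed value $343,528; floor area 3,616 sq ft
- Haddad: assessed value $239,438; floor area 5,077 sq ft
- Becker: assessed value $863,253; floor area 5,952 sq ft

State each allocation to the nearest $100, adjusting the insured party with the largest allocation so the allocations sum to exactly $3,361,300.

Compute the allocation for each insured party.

Andrade: $998,300 · Petrov: $577,100 · Haddad: $697,100 · Becker: $1,088,800

Totals — assessed value 1,802,305, floor area 21,863.
Blended shares (25% assessed value + 75% floor area): Andrade 0.2970; Petrov 0.1717; Haddad 0.2074; Becker 0.3239.
Proportional shares: Andrade 998,317.04; Petrov 577,123.08; Haddad 697,055.84; Becker 1,088,804.03.
At nearest $100: Andrade $998,300; Petrov $577,100; Haddad $697,100; Becker $1,088,800. Sum = $3,361,300.
Rounded total matches; no reconciliation needed.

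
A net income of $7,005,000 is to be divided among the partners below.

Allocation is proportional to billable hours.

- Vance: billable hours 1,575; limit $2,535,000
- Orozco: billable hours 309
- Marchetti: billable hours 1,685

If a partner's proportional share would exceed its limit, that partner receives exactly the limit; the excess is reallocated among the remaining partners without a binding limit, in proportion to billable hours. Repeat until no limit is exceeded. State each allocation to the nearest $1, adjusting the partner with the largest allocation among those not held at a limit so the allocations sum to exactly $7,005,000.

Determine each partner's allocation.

Sum of billable hours: 3,569.
Unconstrained shares: Vance 3,091,307.09; Orozco 606,485.01; Marchetti 3,307,207.90.
Held at cap: Vance ($2,535,000); residual $4,470,000 reallocated over remaining billable hours 1,994.
Redistributed shares: Orozco 692,693.08 → $692,693; Marchetti 3,777,306.92 → $3,777,307.

Vance: $2,535,000 | Orozco: $692,693 | Marchetti: $3,777,307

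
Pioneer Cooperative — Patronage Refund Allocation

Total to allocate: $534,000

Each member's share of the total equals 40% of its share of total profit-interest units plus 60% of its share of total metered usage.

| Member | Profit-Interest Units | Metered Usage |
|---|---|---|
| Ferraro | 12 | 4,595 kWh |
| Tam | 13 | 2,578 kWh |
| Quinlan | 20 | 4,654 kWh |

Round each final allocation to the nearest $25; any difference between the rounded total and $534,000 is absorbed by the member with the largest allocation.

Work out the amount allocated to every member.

Totals — profit-interest units 45, metered usage 11,827.
Composite weights (40% profit-interest units + 60% metered usage): Ferraro 0.3398; Tam 0.2463; Quinlan 0.4139.
Pro-rata amounts: Ferraro 181,441.10; Tam 131,546.12; Quinlan 221,012.78.
After rounding ($25): Ferraro $181,450; Tam $131,550; Quinlan $221,025. Sum = $534,025.
Difference $534,000 − $534,025 = −$25 applied to largest allocation (Quinlan): Quinlan becomes $221,000.

Ferraro: $181,450 · Tam: $131,550 · Quinlan: $221,000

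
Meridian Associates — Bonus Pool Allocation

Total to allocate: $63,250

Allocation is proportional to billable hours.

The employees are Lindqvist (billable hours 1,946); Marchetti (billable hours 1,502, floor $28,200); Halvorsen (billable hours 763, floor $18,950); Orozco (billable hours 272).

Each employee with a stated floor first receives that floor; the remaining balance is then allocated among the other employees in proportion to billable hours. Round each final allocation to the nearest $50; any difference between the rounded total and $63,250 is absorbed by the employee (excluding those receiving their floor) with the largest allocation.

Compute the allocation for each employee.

Lindqvist: $14,150 · Marchetti: $28,200 · Halvorsen: $18,950 · Orozco: $1,950

Minimums first: Marchetti $28,200; Halvorsen $18,950. Balance $16,100.
Balance split over remaining billable hours 2,218: Lindqvist 14,125.61 → $14,150; Orozco 1,974.39 → $1,950.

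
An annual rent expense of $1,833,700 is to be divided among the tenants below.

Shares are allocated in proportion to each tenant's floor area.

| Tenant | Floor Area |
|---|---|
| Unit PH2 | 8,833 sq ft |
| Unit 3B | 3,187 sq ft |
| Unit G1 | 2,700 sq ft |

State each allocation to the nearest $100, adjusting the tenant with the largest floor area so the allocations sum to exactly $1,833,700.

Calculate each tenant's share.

Unit PH2: $1,100,400 · Unit 3B: $397,000 · Unit G1: $336,300

Floor area total: 14,720.
Unrounded shares: Unit PH2 8,833/14,720 × $1,833,700 = 1,100,344.57; Unit 3B 3,187/14,720 × $1,833,700 = 397,011.00; Unit G1 2,700/14,720 × $1,833,700 = 336,344.43.
Rounded to nearest $100: Unit PH2 $1,100,300; Unit 3B $397,000; Unit G1 $336,300. Sum = $1,833,600.
Difference $1,833,700 − $1,833,600 = +$100 applied to largest floor area (Unit PH2): Unit PH2 becomes $1,100,400.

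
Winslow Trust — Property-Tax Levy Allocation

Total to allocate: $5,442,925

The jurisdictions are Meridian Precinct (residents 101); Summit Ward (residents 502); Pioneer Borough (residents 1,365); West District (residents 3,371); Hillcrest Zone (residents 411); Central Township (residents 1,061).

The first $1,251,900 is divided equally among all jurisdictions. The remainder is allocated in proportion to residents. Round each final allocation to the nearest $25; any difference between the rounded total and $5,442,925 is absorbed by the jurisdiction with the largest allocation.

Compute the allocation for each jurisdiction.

Meridian Precinct: $270,800; Summit Ward: $517,550; Pioneer Borough: $1,048,575; West District: $2,282,925; Hillcrest Zone: $461,550; Central Township: $861,525

$1,251,900 shared equally gives $208,650 per jurisdiction.
Remainder $4,191,025 by residents (total 6,811): Meridian Precinct 62,148.51 → $62,150; Summit Ward 308,896.57 → $308,900; Pioneer Borough 839,927.93 → $839,925; West District 2,074,283.55 → $2,074,275; Hillcrest Zone 252,901.38 → $252,900; Central Township 652,867.06 → $652,875.
Totals: Meridian Precinct $208,650 + $62,150 = $270,800; Summit Ward $208,650 + $308,900 = $517,550; Pioneer Borough $208,650 + $839,925 = $1,048,575; West District $208,650 + $2,074,275 = $2,282,925; Hillcrest Zone $208,650 + $252,900 = $461,550; Central Township $208,650 + $652,875 = $861,525.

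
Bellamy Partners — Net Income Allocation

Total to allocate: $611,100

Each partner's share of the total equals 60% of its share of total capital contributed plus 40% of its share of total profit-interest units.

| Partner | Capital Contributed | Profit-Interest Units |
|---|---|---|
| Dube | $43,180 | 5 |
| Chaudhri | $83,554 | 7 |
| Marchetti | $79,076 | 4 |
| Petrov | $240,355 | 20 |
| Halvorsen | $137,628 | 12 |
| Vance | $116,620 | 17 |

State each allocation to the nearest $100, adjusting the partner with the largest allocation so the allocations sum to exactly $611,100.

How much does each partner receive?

Dube: $41,400 | Chaudhri: $70,100 | Marchetti: $56,400 | Petrov: $201,000 | Halvorsen: $117,200 | Vance: $125,000

Totals — capital contributed 700,413, profit-interest units 65.
Blended shares (60% capital contributed + 40% profit-interest units): Dube 0.0678; Chaudhri 0.1147; Marchetti 0.0924; Petrov 0.3290; Halvorsen 0.1917; Vance 0.2045.
Proportional shares: Dube 41,407.42; Chaudhri 70,064.09; Marchetti 56,438.05; Petrov 201,036.02; Halvorsen 117,174.42; Vance 124,980.00.
At nearest $100: Dube $41,400; Chaudhri $70,100; Marchetti $56,400; Petrov $201,000; Halvorsen $117,200; Vance $125,000. Sum = $611,100.
Rounded total matches; no reconciliation needed.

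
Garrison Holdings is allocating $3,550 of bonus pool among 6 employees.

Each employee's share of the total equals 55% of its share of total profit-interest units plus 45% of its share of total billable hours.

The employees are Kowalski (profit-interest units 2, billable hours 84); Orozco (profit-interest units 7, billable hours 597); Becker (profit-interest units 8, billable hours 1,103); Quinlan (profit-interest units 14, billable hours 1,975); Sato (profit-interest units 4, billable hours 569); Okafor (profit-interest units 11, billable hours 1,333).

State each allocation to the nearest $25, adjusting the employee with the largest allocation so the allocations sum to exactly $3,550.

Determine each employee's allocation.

Totals — profit-interest units 46, billable hours 5,661.
Composite weights (55% profit-interest units + 45% billable hours): Kowalski 0.0306; Orozco 0.1312; Becker 0.1833; Quinlan 0.3244; Sato 0.0931; Okafor 0.2375.
Raw shares: Kowalski 108.60; Orozco 465.59; Becker 650.83; Quinlan 1,151.57; Sato 330.35; Okafor 843.07.
After rounding ($25): Kowalski $100; Orozco $475; Becker $650; Quinlan $1,150; Sato $325; Okafor $850. Sum = $3,550.
Sum already equals the total — no adjustment.

Kowalski: $100 · Orozco: $475 · Becker: $650 · Quinlan: $1,150 · Sato: $325 · Okafor: $850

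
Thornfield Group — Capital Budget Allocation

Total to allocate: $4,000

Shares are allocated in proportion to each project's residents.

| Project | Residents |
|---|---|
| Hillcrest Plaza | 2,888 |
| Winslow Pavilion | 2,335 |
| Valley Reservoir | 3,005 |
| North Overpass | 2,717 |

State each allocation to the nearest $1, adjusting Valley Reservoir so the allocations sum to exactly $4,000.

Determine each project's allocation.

Sum of residents: 10,945.
Unrounded shares: Hillcrest Plaza 2,888/10,945 × $4,000 = 1,055.46; Winslow Pavilion 2,335/10,945 × $4,000 = 853.36; Valley Reservoir 3,005/10,945 × $4,000 = 1,098.22; North Overpass 2,717/10,945 × $4,000 = 992.96.
Rounded to nearest $1: Hillcrest Plaza $1,055; Winslow Pavilion $853; Valley Reservoir $1,098; North Overpass $993. Sum = $3,999.
Difference $4,000 − $3,999 = +$1 applied to Valley Reservoir: Valley Reservoir becomes $1,099.

Hillcrest Plaza: $1,055 · Winslow Pavilion: $853 · Valley Reservoir: $1,099 · North Overpass: $993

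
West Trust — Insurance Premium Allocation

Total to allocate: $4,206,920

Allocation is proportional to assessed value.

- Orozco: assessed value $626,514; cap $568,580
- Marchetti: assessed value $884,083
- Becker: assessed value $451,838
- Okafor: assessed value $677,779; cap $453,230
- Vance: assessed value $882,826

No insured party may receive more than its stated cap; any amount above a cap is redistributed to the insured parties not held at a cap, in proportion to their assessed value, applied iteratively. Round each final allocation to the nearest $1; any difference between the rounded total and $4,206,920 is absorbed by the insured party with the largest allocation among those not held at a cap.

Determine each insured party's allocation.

Total assessed value = 3,523,040.
Unconstrained shares: Orozco 748,130.67; Marchetti 1,055,698.05; Becker 539,547.19; Okafor 809,347.05; Vance 1,054,197.04.
Cap binds for Orozco ($568,580), Okafor ($453,230); residual $3,185,110 reallocated over remaining assessed value 2,218,747.
Remaining shares: Marchetti 1,269,140.47 → $1,269,140; Becker 648,633.55 → $648,634; Vance 1,267,335.99 → $1,267,336.

Orozco: $568,580; Marchetti: $1,269,140; Becker: $648,634; Okafor: $453,230; Vance: $1,267,336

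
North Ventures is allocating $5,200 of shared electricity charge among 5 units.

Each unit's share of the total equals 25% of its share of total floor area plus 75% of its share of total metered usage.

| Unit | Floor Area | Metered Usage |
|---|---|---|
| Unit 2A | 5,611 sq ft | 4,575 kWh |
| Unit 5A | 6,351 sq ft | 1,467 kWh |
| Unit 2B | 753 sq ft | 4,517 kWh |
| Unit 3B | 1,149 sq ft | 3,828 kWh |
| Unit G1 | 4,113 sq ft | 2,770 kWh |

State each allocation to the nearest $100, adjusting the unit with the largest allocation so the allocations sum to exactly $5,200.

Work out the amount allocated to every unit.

Floor area total 17,977; metered usage total 17,157.
Composite weights (25% floor area + 75% metered usage): Unit 2A 0.2780; Unit 5A 0.1524; Unit 2B 0.2079; Unit 3B 0.1833; Unit G1 0.1783.
Proportional shares: Unit 2A 1,445.71; Unit 5A 792.74; Unit 2B 1,081.22; Unit 3B 953.24; Unit G1 927.09.
At nearest $100: Unit 2A $1,400; Unit 5A $800; Unit 2B $1,100; Unit 3B $1,000; Unit G1 $900. Sum = $5,200.
Sum already equals the total — no adjustment.

Unit 2A: $1,400 | Unit 5A: $800 | Unit 2B: $1,100 | Unit 3B: $1,000 | Unit G1: $900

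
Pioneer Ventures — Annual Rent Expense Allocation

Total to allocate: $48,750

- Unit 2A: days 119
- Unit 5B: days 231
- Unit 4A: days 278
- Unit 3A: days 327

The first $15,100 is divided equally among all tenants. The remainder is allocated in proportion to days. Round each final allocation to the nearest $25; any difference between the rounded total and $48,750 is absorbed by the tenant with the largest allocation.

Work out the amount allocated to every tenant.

First tranche $15,100 split equally: $3,775 each.
Remainder $33,650 by days (total 955): Unit 2A 4,193.04 → $4,200; Unit 5B 8,139.42 → $8,150; Unit 4A 9,795.50 → $9,800; Unit 3A 11,522.04 → $11,525.
Rounding difference −$25 on remainder applied to Unit 3A.
Totals: Unit 2A $3,775 + $4,200 = $7,975; Unit 5B $3,775 + $8,150 = $11,925; Unit 4A $3,775 + $9,800 = $13,575; Unit 3A $3,775 + $11,500 = $15,275.

Unit 2A: $7,975; Unit 5B: $11,925; Unit 4A: $13,575; Unit 3A: $15,275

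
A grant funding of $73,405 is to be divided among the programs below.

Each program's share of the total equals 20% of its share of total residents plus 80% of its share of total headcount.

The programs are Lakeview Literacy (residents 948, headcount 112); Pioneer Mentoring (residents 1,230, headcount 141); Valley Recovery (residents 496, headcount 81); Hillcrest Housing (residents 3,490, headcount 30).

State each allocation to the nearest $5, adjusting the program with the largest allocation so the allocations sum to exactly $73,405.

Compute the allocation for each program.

Totals — residents 6,164, headcount 364.
Blended shares (20% residents + 80% headcount): Lakeview Literacy 0.2769; Pioneer Mentoring 0.3498; Valley Recovery 0.1941; Hillcrest Housing 0.1792.
Unrounded shares: Lakeview Literacy 20,326.81; Pioneer Mentoring 25,677.01; Valley Recovery 14,249.04; Hillcrest Housing 13,152.14.
Rounded to nearest $5: Lakeview Literacy $20,325; Pioneer Mentoring $25,675; Valley Recovery $14,250; Hillcrest Housing $13,150. Sum = $73,400.
Difference $73,405 − $73,400 = +$5 applied to largest allocation (Pioneer Mentoring): Pioneer Mentoring becomes $25,680.

Lakeview Literacy: $20,325; Pioneer Mentoring: $25,680; Valley Recovery: $14,250; Hillcrest Housing: $13,150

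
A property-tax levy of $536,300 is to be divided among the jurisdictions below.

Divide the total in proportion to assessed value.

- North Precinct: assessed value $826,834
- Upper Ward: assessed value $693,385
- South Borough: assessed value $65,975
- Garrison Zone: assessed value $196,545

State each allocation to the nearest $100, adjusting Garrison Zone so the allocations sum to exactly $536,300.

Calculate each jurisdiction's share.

North Precinct: $248,700; Upper Ward: $208,600; South Borough: $19,800; Garrison Zone: $59,200

Sum of assessed value: 1,782,739.
Pro-rata amounts: North Precinct 826,834/1,782,739 × $536,300 = 248,735.84; Upper Ward 693,385/1,782,739 × $536,300 = 208,590.48; South Borough 65,975/1,782,739 × $536,300 = 19,847.21; Garrison Zone 196,545/1,782,739 × $536,300 = 59,126.48.
After rounding ($100): North Precinct $248,700; Upper Ward $208,600; South Borough $19,800; Garrison Zone $59,100. Sum = $536,200.
Difference $536,300 − $536,200 = +$100 applied to Garrison Zone: Garrison Zone becomes $59,200.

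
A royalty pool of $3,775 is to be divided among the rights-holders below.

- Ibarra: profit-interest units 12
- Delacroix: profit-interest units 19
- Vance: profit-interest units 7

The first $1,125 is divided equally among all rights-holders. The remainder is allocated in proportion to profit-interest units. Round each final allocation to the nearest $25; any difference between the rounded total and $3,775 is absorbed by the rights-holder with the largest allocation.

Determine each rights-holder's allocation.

Ibarra: $1,200 · Delacroix: $1,700 · Vance: $875

$1,125 shared equally gives $375 per rights-holder.
Remainder $2,650 by profit-interest units (total 38): Ibarra 836.84 → $825; Delacroix 1,325.00 → $1,325; Vance 488.16 → $500.
Totals: Ibarra $375 + $825 = $1,200; Delacroix $375 + $1,325 = $1,700; Vance $375 + $500 = $875.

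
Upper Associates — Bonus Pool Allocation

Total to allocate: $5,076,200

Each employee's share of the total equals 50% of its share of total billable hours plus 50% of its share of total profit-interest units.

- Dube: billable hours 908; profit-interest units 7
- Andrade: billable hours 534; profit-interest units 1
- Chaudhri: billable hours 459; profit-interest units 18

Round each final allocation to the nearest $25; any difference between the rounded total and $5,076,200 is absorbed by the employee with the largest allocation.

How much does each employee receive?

Totals — billable hours 1,901, profit-interest units 26.
Blended shares (50% billable hours + 50% profit-interest units): Dube 0.3734; Andrade 0.1597; Chaudhri 0.4669.
Raw shares: Dube 1,895,641.19; Andrade 810,583.67; Chaudhri 2,369,975.14.
After rounding ($25): Dube $1,895,650; Andrade $810,575; Chaudhri $2,369,975. Sum = $5,076,200.
Sum already equals the total — no adjustment.

Dube: $1,895,650; Andrade: $810,575; Chaudhri: $2,369,975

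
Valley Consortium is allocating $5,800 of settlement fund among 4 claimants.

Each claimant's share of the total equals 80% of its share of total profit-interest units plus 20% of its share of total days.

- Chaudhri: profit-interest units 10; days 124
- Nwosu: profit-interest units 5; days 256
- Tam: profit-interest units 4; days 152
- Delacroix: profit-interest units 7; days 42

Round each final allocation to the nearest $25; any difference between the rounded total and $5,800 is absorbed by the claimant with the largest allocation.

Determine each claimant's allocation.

Chaudhri: $2,050 | Nwosu: $1,400 | Tam: $1,025 | Delacroix: $1,325

Profit-interest units total 26; days total 574.
Blended shares (80% profit-interest units + 20% days): Chaudhri 0.3509; Nwosu 0.2430; Tam 0.1760; Delacroix 0.2300.
Proportional shares: Chaudhri 2,035.21; Nwosu 1,409.66; Tam 1,021.02; Delacroix 1,334.11.
After rounding ($25): Chaudhri $2,025; Nwosu $1,400; Tam $1,025; Delacroix $1,325. Sum = $5,775.
Difference $5,800 − $5,775 = +$25 applied to largest allocation (Chaudhri): Chaudhri becomes $2,050.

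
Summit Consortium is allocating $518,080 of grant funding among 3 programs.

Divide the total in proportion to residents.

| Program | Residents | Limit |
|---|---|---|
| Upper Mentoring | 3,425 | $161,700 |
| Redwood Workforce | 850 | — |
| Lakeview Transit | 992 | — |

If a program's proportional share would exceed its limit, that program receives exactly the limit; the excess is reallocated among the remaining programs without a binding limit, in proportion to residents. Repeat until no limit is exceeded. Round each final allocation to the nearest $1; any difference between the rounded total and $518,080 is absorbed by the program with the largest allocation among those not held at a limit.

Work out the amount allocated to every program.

Upper Mentoring: $161,700; Redwood Workforce: $164,453; Lakeview Transit: $191,927

Total residents = 5,267.
Pro-rata shares before constraints: Upper Mentoring 336,894.63; Redwood Workforce 83,608.89; Lakeview Transit 97,576.49.
Cap binds for Upper Mentoring ($161,700); balance $356,380 reallocated over remaining residents 1,842.
Shares after redistribution: Redwood Workforce 164,453.31 → $164,453; Lakeview Transit 191,926.69 → $191,927.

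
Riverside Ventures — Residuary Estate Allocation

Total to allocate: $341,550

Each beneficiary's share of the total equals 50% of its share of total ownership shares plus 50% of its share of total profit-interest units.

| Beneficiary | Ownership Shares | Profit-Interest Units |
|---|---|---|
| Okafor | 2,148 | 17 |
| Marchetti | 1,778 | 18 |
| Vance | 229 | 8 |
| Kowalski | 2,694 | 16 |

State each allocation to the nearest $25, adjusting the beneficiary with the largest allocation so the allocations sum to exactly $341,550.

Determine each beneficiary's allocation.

Ownership shares total 6,849; profit-interest units total 59.
Combined weights (50% ownership shares + 50% profit-interest units): Okafor 0.3009; Marchetti 0.2823; Vance 0.0845; Kowalski 0.3323.
Raw shares: Okafor 102,765.23; Marchetti 96,434.03; Vance 28,865.89; Kowalski 113,484.86.
Rounded to nearest $25: Okafor $102,775; Marchetti $96,425; Vance $28,875; Kowalski $113,475. Sum = $341,550.
Rounded total matches; no reconciliation needed.

Okafor: $102,775 · Marchetti: $96,425 · Vance: $28,875 · Kowalski: $113,475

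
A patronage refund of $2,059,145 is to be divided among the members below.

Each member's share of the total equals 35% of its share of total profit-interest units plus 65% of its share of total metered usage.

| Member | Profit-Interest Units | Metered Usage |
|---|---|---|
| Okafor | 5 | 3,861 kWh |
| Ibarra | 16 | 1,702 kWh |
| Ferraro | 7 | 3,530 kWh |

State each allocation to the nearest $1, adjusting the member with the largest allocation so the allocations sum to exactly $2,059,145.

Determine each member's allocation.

Profit-interest units total 28; metered usage total 9,093.
Blended shares (35% profit-interest units + 65% metered usage): Okafor 0.3385; Ibarra 0.3217; Ferraro 0.3398.
Unrounded shares: Okafor 697,016.51; Ibarra 662,354.91; Ferraro 699,773.58.
After rounding ($1): Okafor $697,017; Ibarra $662,355; Ferraro $699,774. Sum = $2,059,146.
Difference $2,059,145 − $2,059,146 = −$1 applied to largest allocation (Ferraro): Ferraro becomes $699,773.

Okafor: $697,017; Ibarra: $662,355; Ferraro: $699,773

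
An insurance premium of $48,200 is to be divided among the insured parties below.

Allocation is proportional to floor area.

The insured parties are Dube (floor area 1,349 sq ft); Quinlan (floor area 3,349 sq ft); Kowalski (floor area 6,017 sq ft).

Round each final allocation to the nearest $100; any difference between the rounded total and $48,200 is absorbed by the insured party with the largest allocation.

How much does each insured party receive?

Floor area total: 10,715.
Raw shares: Dube 1,349/10,715 × $48,200 = 6,068.30; Quinlan 3,349/10,715 × $48,200 = 15,065.03; Kowalski 6,017/10,715 × $48,200 = 27,066.67.
At nearest $100: Dube $6,100; Quinlan $15,100; Kowalski $27,100. Sum = $48,300.
Difference $48,200 − $48,300 = −$100 applied to largest allocation (Kowalski): Kowalski becomes $27,000.

Dube: $6,100 · Quinlan: $15,100 · Kowalski: $27,000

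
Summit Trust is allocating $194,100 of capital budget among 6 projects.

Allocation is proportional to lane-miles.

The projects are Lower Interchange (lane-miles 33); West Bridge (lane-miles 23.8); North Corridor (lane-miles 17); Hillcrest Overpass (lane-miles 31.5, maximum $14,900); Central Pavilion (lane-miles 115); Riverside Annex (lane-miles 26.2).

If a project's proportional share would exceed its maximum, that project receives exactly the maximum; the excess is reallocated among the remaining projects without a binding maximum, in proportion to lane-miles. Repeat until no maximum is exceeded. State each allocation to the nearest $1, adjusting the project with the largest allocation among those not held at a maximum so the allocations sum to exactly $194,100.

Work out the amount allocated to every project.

Lane-miles total: 246.5.
Pro-rata shares before constraints: Lower Interchange 25,984.99; West Bridge 18,740.69; North Corridor 13,386.21; Hillcrest Overpass 24,803.85; Central Pavilion 90,553.75; Riverside Annex 20,630.51.
Held at cap: Hillcrest Overpass ($14,900); balance $179,200 reallocated over remaining lane-miles 215.
Remaining shares: Lower Interchange 27,505.12 → $27,505; West Bridge 19,837.02 → $19,837; North Corridor 14,169.30 → $14,169; Central Pavilion 95,851.16 → $95,851; Riverside Annex 21,837.40 → $21,837.
Rounding difference +$1 applied to Central Pavilion → $95,852.

Lower Interchange: $27,505; West Bridge: $19,837; North Corridor: $14,169; Hillcrest Overpass: $14,900; Central Pavilion: $95,852; Riverside Annex: $21,837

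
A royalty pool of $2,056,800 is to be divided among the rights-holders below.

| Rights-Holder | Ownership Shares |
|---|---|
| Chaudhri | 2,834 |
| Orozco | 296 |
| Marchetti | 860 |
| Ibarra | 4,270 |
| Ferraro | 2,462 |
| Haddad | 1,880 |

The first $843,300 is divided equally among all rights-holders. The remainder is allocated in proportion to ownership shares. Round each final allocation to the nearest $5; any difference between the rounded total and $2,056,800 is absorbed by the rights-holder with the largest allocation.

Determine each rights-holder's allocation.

Equal tier: $843,300 ÷ 6 = $140,550 apiece.
Remainder $1,213,500 by ownership shares (total 12,602): Chaudhri 272,897.87 → $272,900; Orozco 28,503.09 → $28,505; Marchetti 82,813.05 → $82,815; Ibarra 411,176.40 → $411,175; Ferraro 237,076.42 → $237,075; Haddad 181,033.17 → $181,035.
Rounding difference −$5 on remainder applied to Ibarra.
Totals: Chaudhri $140,550 + $272,900 = $413,450; Orozco $140,550 + $28,505 = $169,055; Marchetti $140,550 + $82,815 = $223,365; Ibarra $140,550 + $411,170 = $551,720; Ferraro $140,550 + $237,075 = $377,625; Haddad $140,550 + $181,035 = $321,585.

Chaudhri: $413,450 | Orozco: $169,055 | Marchetti: $223,365 | Ibarra: $551,720 | Ferraro: $377,625 | Haddad: $321,585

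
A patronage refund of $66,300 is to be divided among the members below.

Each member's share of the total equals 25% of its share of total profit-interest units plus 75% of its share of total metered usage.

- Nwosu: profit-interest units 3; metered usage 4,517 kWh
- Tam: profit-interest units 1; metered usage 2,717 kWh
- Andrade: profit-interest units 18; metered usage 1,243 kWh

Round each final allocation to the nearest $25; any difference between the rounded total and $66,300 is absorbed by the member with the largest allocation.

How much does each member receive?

Totals — profit-interest units 22, metered usage 8,477.
Composite weights (25% profit-interest units + 75% metered usage): Nwosu 0.4337; Tam 0.2517; Andrade 0.3145.
Raw shares: Nwosu 28,756.37; Tam 16,690.98; Andrade 20,852.64.
After rounding ($25): Nwosu $28,750; Tam $16,700; Andrade $20,850. Sum = $66,300.
Rounded total matches; no reconciliation needed.

Nwosu: $28,750 · Tam: $16,700 · Andrade: $20,850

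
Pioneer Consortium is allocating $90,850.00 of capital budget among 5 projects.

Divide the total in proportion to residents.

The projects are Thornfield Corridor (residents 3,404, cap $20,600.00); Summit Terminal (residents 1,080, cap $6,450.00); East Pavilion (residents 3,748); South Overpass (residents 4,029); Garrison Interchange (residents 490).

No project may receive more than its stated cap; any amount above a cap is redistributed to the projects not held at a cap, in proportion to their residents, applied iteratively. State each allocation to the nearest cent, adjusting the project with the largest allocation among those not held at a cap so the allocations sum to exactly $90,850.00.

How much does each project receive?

Thornfield Corridor: $20,600.00 · Summit Terminal: $6,450.00 · East Pavilion: $28,924.93 · South Overpass: $31,093.53 · Garrison Interchange: $3,781.54

Sum of residents: 12,751.
Pro-rata shares before constraints: Thornfield Corridor 24,253.2664; Summit Terminal 7,694.9259; East Pavilion 26,704.2428; South Overpass 28,706.3485; Garrison Interchange 3,491.2164.
Capped: Thornfield Corridor ($20,600.00), Summit Terminal ($6,450.00); balance $63,800.00 reallocated over remaining residents 8,267.
Shares after redistribution: East Pavilion 28,924.9304 → $28,924.93; South Overpass 31,093.5285 → $31,093.53; Garrison Interchange 3,781.5411 → $3,781.54.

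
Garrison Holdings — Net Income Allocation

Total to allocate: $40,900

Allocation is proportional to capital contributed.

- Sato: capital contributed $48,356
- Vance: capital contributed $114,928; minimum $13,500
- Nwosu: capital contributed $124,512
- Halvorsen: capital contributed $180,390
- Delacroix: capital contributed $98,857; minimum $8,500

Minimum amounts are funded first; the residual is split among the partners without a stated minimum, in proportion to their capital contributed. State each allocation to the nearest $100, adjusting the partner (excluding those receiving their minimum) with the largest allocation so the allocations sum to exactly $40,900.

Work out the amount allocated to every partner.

Sato: $2,600 · Vance: $13,500 · Nwosu: $6,700 · Halvorsen: $9,600 · Delacroix: $8,500

Minimums first: Vance $13,500; Delacroix $8,500. Remaining pool $18,900.
Remaining pool split over remaining capital contributed 353,258: Sato 2,587.14 → $2,600; Nwosu 6,661.64 → $6,700; Halvorsen 9,651.22 → $9,700.
Rounding difference −$100 applied to Halvorsen → $9,600.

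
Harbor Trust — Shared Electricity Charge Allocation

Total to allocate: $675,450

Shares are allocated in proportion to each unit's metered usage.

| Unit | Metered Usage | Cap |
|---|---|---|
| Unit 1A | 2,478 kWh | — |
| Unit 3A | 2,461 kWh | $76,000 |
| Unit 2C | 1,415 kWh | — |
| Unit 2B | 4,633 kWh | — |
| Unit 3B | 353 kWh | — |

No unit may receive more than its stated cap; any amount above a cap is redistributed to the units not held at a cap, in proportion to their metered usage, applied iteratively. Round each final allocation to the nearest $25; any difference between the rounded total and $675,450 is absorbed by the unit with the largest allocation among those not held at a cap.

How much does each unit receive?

Unit 1A: $167,300 | Unit 3A: $76,000 | Unit 2C: $95,525 | Unit 2B: $312,800 | Unit 3B: $23,825

Sum of metered usage: 11,340.
Pro-rata shares before constraints: Unit 1A 147,598.33; Unit 3A 146,585.75; Unit 2C 84,282.34; Unit 2B 275,957.66; Unit 3B 21,025.91.
Cap binds for Unit 3A ($76,000); remaining pool $599,450 reallocated over remaining metered usage 8,879.
Shares after redistribution: Unit 1A 167,297.79 → $167,300; Unit 2C 95,531.23 → $95,525; Unit 2B 312,788.81 → $312,800; Unit 3B 23,832.17 → $23,825.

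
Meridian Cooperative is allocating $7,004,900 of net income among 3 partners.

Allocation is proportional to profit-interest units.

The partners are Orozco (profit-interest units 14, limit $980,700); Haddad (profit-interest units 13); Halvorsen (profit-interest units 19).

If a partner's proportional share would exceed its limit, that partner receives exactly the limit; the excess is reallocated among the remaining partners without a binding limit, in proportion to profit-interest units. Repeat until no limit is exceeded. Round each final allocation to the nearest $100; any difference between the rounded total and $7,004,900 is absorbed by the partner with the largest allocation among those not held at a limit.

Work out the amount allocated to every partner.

Orozco: $980,700 | Haddad: $2,447,300 | Halvorsen: $3,576,900

Total profit-interest units = 46.
Unconstrained shares: Orozco 2,131,926.09; Haddad 1,979,645.65; Halvorsen 2,893,328.26.
Held at cap: Orozco ($980,700); balance $6,024,200 reallocated over remaining profit-interest units 32.
Shares after redistribution: Haddad 2,447,331.25 → $2,447,300; Halvorsen 3,576,868.75 → $3,576,900.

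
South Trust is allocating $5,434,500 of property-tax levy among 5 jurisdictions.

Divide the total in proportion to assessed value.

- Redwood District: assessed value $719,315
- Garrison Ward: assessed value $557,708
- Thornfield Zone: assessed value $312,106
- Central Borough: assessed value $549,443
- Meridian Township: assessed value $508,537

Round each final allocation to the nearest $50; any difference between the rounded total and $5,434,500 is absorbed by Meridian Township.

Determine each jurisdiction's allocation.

Redwood District: $1,476,750 | Garrison Ward: $1,144,950 | Thornfield Zone: $640,750 | Central Borough: $1,128,000 | Meridian Township: $1,044,050

Total assessed value = 2,647,109.
Pro-rata amounts: Redwood District 719,315/2,647,109 × $5,434,500 = 1,476,749.68; Garrison Ward 557,708/2,647,109 × $5,434,500 = 1,144,971.41; Thornfield Zone 312,106/2,647,109 × $5,434,500 = 640,751.88; Central Borough 549,443/2,647,109 × $5,434,500 = 1,128,003.41; Meridian Township 508,537/2,647,109 × $5,434,500 = 1,044,023.62.
After rounding ($50): Redwood District $1,476,750; Garrison Ward $1,144,950; Thornfield Zone $640,750; Central Borough $1,128,000; Meridian Township $1,044,000. Sum = $5,434,450.
Difference $5,434,500 − $5,434,450 = +$50 applied to Meridian Township: Meridian Township becomes $1,044,050.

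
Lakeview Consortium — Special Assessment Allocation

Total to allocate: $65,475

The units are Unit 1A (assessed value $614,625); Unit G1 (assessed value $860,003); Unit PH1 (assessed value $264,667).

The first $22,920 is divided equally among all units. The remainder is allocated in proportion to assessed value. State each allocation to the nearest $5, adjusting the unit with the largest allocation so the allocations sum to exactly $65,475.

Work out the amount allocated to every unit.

First tranche $22,920 split equally: $7,640 each.
Remainder $42,555 by assessed value (total 1,739,295): Unit 1A 15,037.91 → $15,040; Unit G1 21,041.53 → $21,040; Unit PH1 6,475.56 → $6,475.
Totals: Unit 1A $7,640 + $15,040 = $22,680; Unit G1 $7,640 + $21,040 = $28,680; Unit PH1 $7,640 + $6,475 = $14,115.

Unit 1A: $22,680 · Unit G1: $28,680 · Unit PH1: $14,115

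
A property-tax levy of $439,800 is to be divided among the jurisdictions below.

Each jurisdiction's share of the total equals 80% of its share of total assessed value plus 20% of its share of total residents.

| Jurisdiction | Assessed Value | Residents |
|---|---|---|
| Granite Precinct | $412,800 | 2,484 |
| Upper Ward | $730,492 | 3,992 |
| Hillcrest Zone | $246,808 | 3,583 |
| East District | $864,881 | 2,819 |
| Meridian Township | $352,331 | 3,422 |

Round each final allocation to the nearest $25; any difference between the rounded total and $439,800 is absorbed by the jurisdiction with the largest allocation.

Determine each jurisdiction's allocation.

Totals — assessed value 2,607,312, residents 16,300.
Combined weights (80% assessed value + 20% residents): Granite Precinct 0.1571; Upper Ward 0.2731; Hillcrest Zone 0.1197; East District 0.3000; Meridian Township 0.1501.
Raw shares: Granite Precinct 69,109.16; Upper Ward 120,117.31; Hillcrest Zone 52,640.16; East District 131,922.36; Meridian Township 66,011.01.
At nearest $25: Granite Precinct $69,100; Upper Ward $120,125; Hillcrest Zone $52,650; East District $131,925; Meridian Township $66,000. Sum = $439,800.
Sum already equals the total — no adjustment.

Granite Precinct: $69,100; Upper Ward: $120,125; Hillcrest Zone: $52,650; East District: $131,925; Meridian Township: $66,000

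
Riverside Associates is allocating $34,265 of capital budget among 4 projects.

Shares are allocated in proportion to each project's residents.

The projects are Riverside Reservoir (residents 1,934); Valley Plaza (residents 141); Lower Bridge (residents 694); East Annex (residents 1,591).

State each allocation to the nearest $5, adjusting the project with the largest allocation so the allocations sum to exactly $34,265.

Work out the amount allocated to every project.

Residents total: 4,360.
Raw shares: Riverside Reservoir 1,934/4,360 × $34,265 = 15,199.20; Valley Plaza 141/4,360 × $34,265 = 1,108.11; Lower Bridge 694/4,360 × $34,265 = 5,454.11; East Annex 1,591/4,360 × $34,265 = 12,503.58.
After rounding ($5): Riverside Reservoir $15,200; Valley Plaza $1,110; Lower Bridge $5,455; East Annex $12,505. Sum = $34,270.
Difference $34,265 − $34,270 = −$5 applied to largest allocation (Riverside Reservoir): Riverside Reservoir becomes $15,195.

Riverside Reservoir: $15,195 · Valley Plaza: $1,110 · Lower Bridge: $5,455 · East Annex: $12,505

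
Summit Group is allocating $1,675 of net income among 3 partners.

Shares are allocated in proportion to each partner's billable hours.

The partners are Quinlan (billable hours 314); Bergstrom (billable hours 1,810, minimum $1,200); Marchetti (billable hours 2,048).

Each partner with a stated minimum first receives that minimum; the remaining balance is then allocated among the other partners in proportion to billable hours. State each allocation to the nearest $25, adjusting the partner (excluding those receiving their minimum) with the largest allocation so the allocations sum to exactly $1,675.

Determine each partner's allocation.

Quinlan: $75 · Bergstrom: $1,200 · Marchetti: $400

Fund the minimums — Bergstrom $1,200. Remaining pool $475.
Remaining pool split over remaining billable hours 2,362: Quinlan 63.15 → $75; Marchetti 411.85 → $400.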